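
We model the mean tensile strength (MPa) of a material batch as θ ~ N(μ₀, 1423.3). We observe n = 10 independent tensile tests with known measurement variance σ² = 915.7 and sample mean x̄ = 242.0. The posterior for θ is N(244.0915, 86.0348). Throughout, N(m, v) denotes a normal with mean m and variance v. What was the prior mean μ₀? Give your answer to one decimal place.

μ₀ = 276.6

With known observation variance, the Normal–Normal posterior has precision τ_n = τ₀ + n/σ² and mean μ_n = (τ₀μ₀ + (n/σ²)x̄)/τ_n.
Here τ₀ = 1/1423.3 = 0.000703 and τ_data = 10/915.7 = 0.010921, so τ_n = 0.011624.
Rearranging for μ₀: μ₀ = (μ_n·τ_n − τ_data·x̄)/τ₀ = (244.0915·0.011624 − 0.010921·242.0) / 0.000703 = 0.194438/0.000703 ≈ 276.6.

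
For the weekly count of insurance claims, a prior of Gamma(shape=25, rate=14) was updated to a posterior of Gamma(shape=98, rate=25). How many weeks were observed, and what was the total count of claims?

Gamma–Poisson conjugacy: posterior shape = α + Σxᵢ, posterior rate = β + n.
Matching: Σxᵢ = 98 − 25 = 73 and n = 25 − 14 = 11.

n = 11 weeks with total 73 claims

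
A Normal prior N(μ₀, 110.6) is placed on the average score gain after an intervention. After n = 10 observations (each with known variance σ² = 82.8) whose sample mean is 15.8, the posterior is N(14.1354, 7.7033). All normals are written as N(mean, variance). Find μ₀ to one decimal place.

With known observation variance, the Normal–Normal posterior has precision τ_n = τ₀ + n/σ² and mean μ_n = (τ₀μ₀ + (n/σ²)x̄)/τ_n.
Here τ₀ = 1/110.6 = 0.009042 and τ_data = 10/82.8 = 0.120773, so τ_n = 0.129815.
Rearranging for μ₀: μ₀ = (μ_n·τ_n − τ_data·x̄)/τ₀ = (14.1354·0.129815 − 0.120773·15.8) / 0.009042 = -0.073226/0.009042 ≈ -8.1.

μ₀ = -8.1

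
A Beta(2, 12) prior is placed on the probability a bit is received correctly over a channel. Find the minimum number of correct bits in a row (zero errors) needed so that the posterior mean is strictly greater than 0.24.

k = 2

After k correct bits and 0 errors the posterior is Beta(2+k, 12), with mean (2+k)/(2+12+k).
Set (2+k)/(14+k) > 0.24 and solve: k > (0.24·14 − 2)/(1 − 0.24) = 1.789.
The smallest integer exceeding 1.789 is 2.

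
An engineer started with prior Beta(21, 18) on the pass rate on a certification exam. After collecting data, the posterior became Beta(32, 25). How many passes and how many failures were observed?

11 passes and 7 failures

A Beta(a, b) prior with s successes and f failures in binomial data gives a Beta(a+s, b+f) posterior.
Match parameters: s=32−21=11, f=25−18=7.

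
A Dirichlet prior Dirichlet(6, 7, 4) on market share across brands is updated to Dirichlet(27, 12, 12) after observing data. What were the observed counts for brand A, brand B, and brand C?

For a Dirichlet(α) prior with multinomial counts c, the posterior is Dirichlet(α + c) componentwise.
Counts are posterior − prior componentwise: 27−6=21, 12−7=5, 12−4=8.

counts (21, 5, 8)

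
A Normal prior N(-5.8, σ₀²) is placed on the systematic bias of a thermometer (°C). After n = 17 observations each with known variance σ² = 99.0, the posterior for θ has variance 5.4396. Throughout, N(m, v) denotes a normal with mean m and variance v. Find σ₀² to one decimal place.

σ₀² = 82.5

For the Normal–Normal model with known σ², precisions add: τ_n = τ₀ + n/σ².
So 1/σ₀² = 1/5.4396 − 17/99.0 = 0.183837 − 0.171717 = 0.012120.
Hence σ₀² = 1/0.012120 ≈ 82.5.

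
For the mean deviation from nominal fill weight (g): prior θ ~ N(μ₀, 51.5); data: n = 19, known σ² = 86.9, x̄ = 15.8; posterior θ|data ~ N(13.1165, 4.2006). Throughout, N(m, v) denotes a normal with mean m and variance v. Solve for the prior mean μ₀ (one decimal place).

The posterior mean is a precision-weighted average: μ_n = (τ₀μ₀ + τ_data·x̄)/(τ₀+τ_data), with τ₀=1/σ₀² and τ_data=n/σ².
Here τ₀ = 1/51.5 = 0.019417 and τ_data = 19/86.9 = 0.218642, so τ_n = 0.238059.
Rearranging for μ₀: μ₀ = (μ_n·τ_n − τ_data·x̄)/τ₀ = (13.1165·0.238059 − 0.218642·15.8) / 0.019417 = -0.332043/0.019417 ≈ -17.1.

μ₀ = -17.1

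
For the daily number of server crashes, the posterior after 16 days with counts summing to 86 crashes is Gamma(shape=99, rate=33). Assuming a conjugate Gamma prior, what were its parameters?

Gamma(shape=13, rate=17)

A Gamma(α, β) prior (rate parametrization) on a Poisson rate with n observations summing to S gives posterior Gamma(α+S, β+n).
So α = 99 − 86 = 13 and β = 33 − 16 = 17.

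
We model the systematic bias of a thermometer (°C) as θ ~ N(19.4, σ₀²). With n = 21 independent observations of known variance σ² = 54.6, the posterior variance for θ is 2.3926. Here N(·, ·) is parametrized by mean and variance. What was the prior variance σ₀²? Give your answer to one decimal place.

σ₀² = 30.0

For the Normal–Normal model with known σ², precisions add: τ_n = τ₀ + n/σ².
So 1/σ₀² = 1/2.3926 − 21/54.6 = 0.417955 − 0.384615 = 0.033340.
Hence σ₀² = 1/0.033340 ≈ 30.0.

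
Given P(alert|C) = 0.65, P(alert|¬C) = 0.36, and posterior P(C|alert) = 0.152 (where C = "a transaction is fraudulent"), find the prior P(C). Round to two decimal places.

P(C) = 0.09

In odds form, posterior odds = prior odds × likelihood ratio, so prior odds = posterior odds ÷ LR.
Posterior odds = 0.152/(1−0.152) = 0.1792. LR = 0.65/0.36 = 1.8056.
Prior odds = 0.1792/1.8056 = 0.0992, so P(C) = 0.0992/(1+0.0992) ≈ 0.09.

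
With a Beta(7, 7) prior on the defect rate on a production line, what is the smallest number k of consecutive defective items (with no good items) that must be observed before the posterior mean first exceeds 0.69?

k = 9

After k defective items and 0 good items the posterior is Beta(7+k, 7), with mean (7+k)/(7+7+k).
Set (7+k)/(14+k) > 0.69 and solve: k > (0.69·14 − 7)/(1 − 0.69) = 8.581.
The smallest integer exceeding 8.581 is 9.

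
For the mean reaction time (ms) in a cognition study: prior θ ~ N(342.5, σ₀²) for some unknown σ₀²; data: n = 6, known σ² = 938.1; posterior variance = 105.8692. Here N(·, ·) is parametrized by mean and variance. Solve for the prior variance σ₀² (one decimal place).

σ₀² = 327.9

Posterior precision equals prior precision plus data precision: 1/σ_n² = 1/σ₀² + n/σ².
So 1/σ₀² = 1/105.8692 − 6/938.1 = 0.009446 − 0.006396 = 0.003050.
Hence σ₀² = 1/0.003050 ≈ 327.9.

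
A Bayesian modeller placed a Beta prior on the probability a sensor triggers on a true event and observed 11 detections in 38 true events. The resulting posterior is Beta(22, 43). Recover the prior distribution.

Beta is conjugate to the binomial likelihood: posterior = Beta(a+s, b+f).
So a = 22 − 11 = 11 and b = 43 − 27 = 16.

Beta(11, 16)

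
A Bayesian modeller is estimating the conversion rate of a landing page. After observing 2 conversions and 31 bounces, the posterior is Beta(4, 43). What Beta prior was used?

Beta(2, 12)

A Beta(a, b) prior with s successes and f failures in binomial data gives a Beta(a+s, b+f) posterior.
So a = 4 − 2 = 2 and b = 43 − 31 = 12.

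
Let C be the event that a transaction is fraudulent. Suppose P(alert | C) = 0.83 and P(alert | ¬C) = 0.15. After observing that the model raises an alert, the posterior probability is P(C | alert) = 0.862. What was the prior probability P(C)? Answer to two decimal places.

Bayes' rule in odds form gives O(C|E) = O(C)·[P(E|C)/P(E|¬C)], hence O(C) = O(C|E)/LR.
Posterior odds = 0.862/(1−0.862) = 6.2464. LR = 0.83/0.15 = 5.5333.
Prior odds = 6.2464/5.5333 = 1.1289, so P(C) = 1.1289/(1+1.1289) ≈ 0.53.

P(C) = 0.53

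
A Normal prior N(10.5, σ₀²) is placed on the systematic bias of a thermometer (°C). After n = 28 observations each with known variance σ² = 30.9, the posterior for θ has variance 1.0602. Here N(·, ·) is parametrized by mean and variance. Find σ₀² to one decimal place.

σ₀² = 27.0

For the Normal–Normal model with known σ², precisions add: τ_n = τ₀ + n/σ².
So 1/σ₀² = 1/1.0602 − 28/30.9 = 0.943218 − 0.906149 = 0.037069.
Hence σ₀² = 1/0.037069 ≈ 27.0.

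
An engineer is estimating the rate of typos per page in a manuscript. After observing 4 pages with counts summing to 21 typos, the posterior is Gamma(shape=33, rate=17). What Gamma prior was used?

A Gamma(α, β) prior (rate parametrization) on a Poisson rate with n observations summing to S gives posterior Gamma(α+S, β+n).
So α = 33 − 21 = 12 and β = 17 − 4 = 13.

Gamma(shape=12, rate=13)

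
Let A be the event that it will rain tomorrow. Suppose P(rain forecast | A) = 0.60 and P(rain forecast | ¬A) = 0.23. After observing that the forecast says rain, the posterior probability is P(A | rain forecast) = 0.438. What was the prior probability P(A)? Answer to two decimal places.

In odds form, posterior odds = prior odds × likelihood ratio, so prior odds = posterior odds ÷ LR.
Posterior odds = 0.438/(1−0.438) = 0.7794. LR = 0.60/0.23 = 2.6087.
Prior odds = 0.7794/2.6087 = 0.2988, so P(A) = 0.2988/(1+0.2988) ≈ 0.23.

P(A) = 0.23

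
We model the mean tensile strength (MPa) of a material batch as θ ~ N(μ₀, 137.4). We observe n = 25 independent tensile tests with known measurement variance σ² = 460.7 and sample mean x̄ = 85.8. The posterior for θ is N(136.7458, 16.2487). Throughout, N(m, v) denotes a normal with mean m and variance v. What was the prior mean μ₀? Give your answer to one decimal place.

μ₀ = 516.6

With known observation variance, the Normal–Normal posterior has precision τ_n = τ₀ + n/σ² and mean μ_n = (τ₀μ₀ + (n/σ²)x̄)/τ_n.
Here τ₀ = 1/137.4 = 0.007278 and τ_data = 25/460.7 = 0.054265, so τ_n = 0.061543.
Rearranging for μ₀: μ₀ = (μ_n·τ_n − τ_data·x̄)/τ₀ = (136.7458·0.061543 − 0.054265·85.8) / 0.007278 = 3.759810/0.007278 ≈ 516.6.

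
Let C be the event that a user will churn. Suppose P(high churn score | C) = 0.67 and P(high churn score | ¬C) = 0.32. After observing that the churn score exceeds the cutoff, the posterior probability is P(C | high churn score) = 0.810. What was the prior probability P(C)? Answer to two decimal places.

P(C) = 0.67

In odds form, posterior odds = prior odds × likelihood ratio, so prior odds = posterior odds ÷ LR.
Posterior odds = 0.810/(1−0.810) = 4.2632. LR = 0.67/0.32 = 2.0938.
Prior odds = 4.2632/2.0938 = 2.0361, so P(C) = 2.0361/(1+2.0361) ≈ 0.67.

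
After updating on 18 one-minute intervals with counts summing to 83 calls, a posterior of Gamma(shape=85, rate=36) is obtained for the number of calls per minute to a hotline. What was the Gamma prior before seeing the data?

Gamma–Poisson conjugacy: posterior shape = α + Σxᵢ, posterior rate = β + n.
So α = 85 − 83 = 2 and β = 36 − 18 = 18.

Gamma(shape=2, rate=18)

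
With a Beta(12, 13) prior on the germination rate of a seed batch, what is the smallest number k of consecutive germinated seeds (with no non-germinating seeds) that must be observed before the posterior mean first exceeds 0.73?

k = 24

After k germinated seeds and 0 non-germinating seeds the posterior is Beta(12+k, 13), with mean (12+k)/(12+13+k).
Set (12+k)/(25+k) > 0.73 and solve: k > (0.73·25 − 12)/(1 − 0.73) = 23.148.
The smallest integer exceeding 23.148 is 24, and checking k=24: (36)/(49) = 0.7347 > 0.73.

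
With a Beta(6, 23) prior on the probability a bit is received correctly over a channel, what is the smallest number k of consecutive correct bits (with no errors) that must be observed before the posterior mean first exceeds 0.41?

k = 10

After k correct bits and 0 errors the posterior is Beta(6+k, 23), with mean (6+k)/(6+23+k).
Set (6+k)/(29+k) > 0.41 and solve: k > (0.41·29 − 6)/(1 − 0.41) = 9.983.
The smallest integer exceeding 9.983 is 10.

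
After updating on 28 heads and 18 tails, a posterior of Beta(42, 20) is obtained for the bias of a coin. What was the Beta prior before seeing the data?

Beta(14, 2)

Beta is conjugate to the binomial likelihood: posterior = Beta(α+s, β+f).
So α = 42 − 28 = 14 and β = 20 − 18 = 2.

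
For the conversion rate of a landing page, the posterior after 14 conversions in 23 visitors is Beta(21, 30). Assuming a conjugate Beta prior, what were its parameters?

Beta(7, 21)

Beta is conjugate to the binomial likelihood: posterior = Beta(a+s, b+f).
So a = 21 − 14 = 7 and b = 30 − 9 = 21.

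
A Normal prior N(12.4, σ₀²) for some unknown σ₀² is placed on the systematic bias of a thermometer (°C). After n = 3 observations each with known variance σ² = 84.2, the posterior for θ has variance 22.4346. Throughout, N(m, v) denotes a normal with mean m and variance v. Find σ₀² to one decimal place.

For the Normal–Normal model with known σ², precisions add: τ_n = τ₀ + n/σ².
So 1/σ₀² = 1/22.4346 − 3/84.2 = 0.044574 − 0.035629 = 0.008945.
Hence σ₀² = 1/0.008945 ≈ 111.8.

σ₀² = 111.8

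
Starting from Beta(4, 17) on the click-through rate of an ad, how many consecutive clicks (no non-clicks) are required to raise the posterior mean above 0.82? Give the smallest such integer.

k = 74

After k clicks and 0 non-clicks the posterior is Beta(4+k, 17), with mean (4+k)/(4+17+k).
Set (4+k)/(21+k) > 0.82 and solve: k > (0.82·21 − 4)/(1 − 0.82) = 73.444.
The smallest integer exceeding 73.444 is 74.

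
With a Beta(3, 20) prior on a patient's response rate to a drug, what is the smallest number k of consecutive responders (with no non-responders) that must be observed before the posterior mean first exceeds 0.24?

k = 4

After k responders and 0 non-responders the posterior is Beta(3+k, 20), with mean (3+k)/(3+20+k).
Set (3+k)/(23+k) > 0.24 and solve: k > (0.24·23 − 3)/(1 − 0.24) = 3.316.
The smallest integer exceeding 3.316 is 4, and checking k=4: (7)/(27) = 0.2593 > 0.24.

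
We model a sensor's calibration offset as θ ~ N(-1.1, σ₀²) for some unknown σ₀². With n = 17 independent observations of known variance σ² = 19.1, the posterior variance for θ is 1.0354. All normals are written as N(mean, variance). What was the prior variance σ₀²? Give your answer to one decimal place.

σ₀² = 13.2

Posterior precision equals prior precision plus data precision: 1/σ_n² = 1/σ₀² + n/σ².
So 1/σ₀² = 1/1.0354 − 17/19.1 = 0.965810 − 0.890052 = 0.075758.
Hence σ₀² = 1/0.075758 ≈ 13.2.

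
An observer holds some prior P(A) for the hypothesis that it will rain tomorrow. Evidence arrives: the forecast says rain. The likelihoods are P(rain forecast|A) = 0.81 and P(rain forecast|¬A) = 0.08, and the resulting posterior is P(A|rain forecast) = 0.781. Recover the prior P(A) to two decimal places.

Bayes' rule in odds form gives O(A|E) = O(A)·[P(E|A)/P(E|¬A)], hence O(A) = O(A|E)/LR.
Posterior odds = 0.781/(1−0.781) = 3.5662. LR = 0.81/0.08 = 10.1250.
Prior odds = 3.5662/10.1250 = 0.3522, so P(A) = 0.3522/(1+0.3522) ≈ 0.26.

P(A) = 0.26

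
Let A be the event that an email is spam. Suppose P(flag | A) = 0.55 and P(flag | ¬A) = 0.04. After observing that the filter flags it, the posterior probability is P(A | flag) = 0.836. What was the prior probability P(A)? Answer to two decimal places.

P(A) = 0.27

Bayes' rule in odds form gives O(A|E) = O(A)·[P(E|A)/P(E|¬A)], hence O(A) = O(A|E)/LR.
Posterior odds = 0.836/(1−0.836) = 5.0976. LR = 0.55/0.04 = 13.7500.
Prior odds = 5.0976/13.7500 = 0.3707, so P(A) = 0.3707/(1+0.3707) ≈ 0.27.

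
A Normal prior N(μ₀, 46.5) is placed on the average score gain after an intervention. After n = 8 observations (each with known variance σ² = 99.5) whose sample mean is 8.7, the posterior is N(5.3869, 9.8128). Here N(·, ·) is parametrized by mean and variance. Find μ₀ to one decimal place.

With known observation variance, the Normal–Normal posterior has precision τ_n = τ₀ + n/σ² and mean μ_n = (τ₀μ₀ + (n/σ²)x̄)/τ_n.
Here τ₀ = 1/46.5 = 0.021505 and τ_data = 8/99.5 = 0.080402, so τ_n = 0.101907.
Rearranging for μ₀: μ₀ = (μ_n·τ_n − τ_data·x̄)/τ₀ = (5.3869·0.101907 − 0.080402·8.7) / 0.021505 = -0.150535/0.021505 ≈ -7.0.

μ₀ = -7.0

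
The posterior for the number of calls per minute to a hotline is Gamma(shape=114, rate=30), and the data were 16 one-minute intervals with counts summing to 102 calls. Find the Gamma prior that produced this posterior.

A Gamma(α, β) prior (rate parametrization) on a Poisson rate with n observations summing to S gives posterior Gamma(α+S, β+n).
So α = 114 − 102 = 12 and β = 30 − 16 = 14.

Gamma(shape=12, rate=14)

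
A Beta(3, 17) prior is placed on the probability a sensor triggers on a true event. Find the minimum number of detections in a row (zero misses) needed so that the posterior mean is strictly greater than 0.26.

After k detections and 0 misses the posterior is Beta(3+k, 17), with mean (3+k)/(3+17+k).
Set (3+k)/(20+k) > 0.26 and solve: k > (0.26·20 − 3)/(1 − 0.26) = 2.973.
The smallest integer exceeding 2.973 is 3.

k = 3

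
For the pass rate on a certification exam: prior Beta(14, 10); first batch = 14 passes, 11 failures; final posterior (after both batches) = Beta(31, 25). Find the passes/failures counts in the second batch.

3 passes and 4 failures

Sequential conjugate updates are equivalent to a single update on the pooled data, so total successes = posterior α − prior α and total failures = posterior β − prior β.
Total across both batches: 31−14=17 passes, 25−10=15 failures.
Subtract the first batch: 17−14=3 passes and 15−11=4 failures.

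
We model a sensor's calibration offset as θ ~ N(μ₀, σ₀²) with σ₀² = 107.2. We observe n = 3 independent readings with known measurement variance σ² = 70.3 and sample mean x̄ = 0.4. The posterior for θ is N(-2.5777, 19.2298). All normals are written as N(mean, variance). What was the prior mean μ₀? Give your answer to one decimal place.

μ₀ = -16.2

With known observation variance, the Normal–Normal posterior has precision τ_n = τ₀ + n/σ² and mean μ_n = (τ₀μ₀ + (n/σ²)x̄)/τ_n.
Here τ₀ = 1/107.2 = 0.009328 and τ_data = 3/70.3 = 0.042674, so τ_n = 0.052002.
Rearranging for μ₀: μ₀ = (μ_n·τ_n − τ_data·x̄)/τ₀ = (-2.5777·0.052002 − 0.042674·0.4) / 0.009328 = -0.151115/0.009328 ≈ -16.2.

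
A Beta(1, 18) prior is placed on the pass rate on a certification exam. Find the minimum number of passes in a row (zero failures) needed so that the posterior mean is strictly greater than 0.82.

k = 82

After k passes and 0 failures the posterior is Beta(1+k, 18), with mean (1+k)/(1+18+k).
Set (1+k)/(19+k) > 0.82 and solve: k > (0.82·19 − 1)/(1 − 0.82) = 81.000.
The smallest integer exceeding 81.000 is 82, and checking k=82: (83)/(101) = 0.8218 > 0.82.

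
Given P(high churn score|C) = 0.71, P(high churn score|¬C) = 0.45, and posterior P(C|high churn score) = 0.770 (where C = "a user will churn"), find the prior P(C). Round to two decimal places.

P(C) = 0.68

In odds form, posterior odds = prior odds × likelihood ratio, so prior odds = posterior odds ÷ LR.
Posterior odds = 0.770/(1−0.770) = 3.3478. LR = 0.71/0.45 = 1.5778.
Prior odds = 3.3478/1.5778 = 2.1218, so P(C) = 2.1218/(1+2.1218) ≈ 0.68.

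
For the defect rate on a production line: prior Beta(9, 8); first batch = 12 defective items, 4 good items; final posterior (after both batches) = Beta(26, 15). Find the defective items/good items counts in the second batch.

Sequential conjugate updates are equivalent to a single update on the pooled data, so total successes = posterior α − prior α and total failures = posterior β − prior β.
Total across both batches: 26−9=17 defective items, 15−8=7 good items.
Subtract the first batch: 17−12=5 defective items and 7−4=3 good items.

5 defective items and 3 good items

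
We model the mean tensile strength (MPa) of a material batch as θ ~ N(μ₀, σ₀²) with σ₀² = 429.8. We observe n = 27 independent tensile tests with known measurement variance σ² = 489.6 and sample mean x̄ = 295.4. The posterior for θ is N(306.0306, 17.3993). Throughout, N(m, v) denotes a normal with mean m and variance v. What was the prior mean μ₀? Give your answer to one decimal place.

With known observation variance, the Normal–Normal posterior has precision τ_n = τ₀ + n/σ² and mean μ_n = (τ₀μ₀ + (n/σ²)x̄)/τ_n.
Here τ₀ = 1/429.8 = 0.002327 and τ_data = 27/489.6 = 0.055147, so τ_n = 0.057474.
Rearranging for μ₀: μ₀ = (μ_n·τ_n − τ_data·x̄)/τ₀ = (306.0306·0.057474 − 0.055147·295.4) / 0.002327 = 1.298379/0.002327 ≈ 558.0.

μ₀ = 558.0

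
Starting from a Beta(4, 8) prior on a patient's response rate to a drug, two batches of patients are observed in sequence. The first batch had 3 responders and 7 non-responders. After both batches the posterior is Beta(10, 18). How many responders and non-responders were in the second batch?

Sequential conjugate updates are equivalent to a single update on the pooled data, so total successes = posterior α − prior α and total failures = posterior β − prior β.
Total across both batches: 10−4=6 responders, 18−8=10 non-responders.
Subtract the first batch: 6−3=3 responders and 10−7=3 non-responders.

3 responders and 3 non-responders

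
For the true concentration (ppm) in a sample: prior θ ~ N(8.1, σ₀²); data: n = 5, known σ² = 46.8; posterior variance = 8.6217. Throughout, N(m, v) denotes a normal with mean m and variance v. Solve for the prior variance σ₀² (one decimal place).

Posterior precision equals prior precision plus data precision: 1/σ_n² = 1/σ₀² + n/σ².
So 1/σ₀² = 1/8.6217 − 5/46.8 = 0.115986 − 0.106838 = 0.009148.
Hence σ₀² = 1/0.009148 ≈ 109.3.

σ₀² = 109.3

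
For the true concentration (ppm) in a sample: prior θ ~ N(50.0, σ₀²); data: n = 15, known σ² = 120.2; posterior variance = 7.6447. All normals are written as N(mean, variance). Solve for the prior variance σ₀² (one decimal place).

Posterior precision equals prior precision plus data precision: 1/σ_n² = 1/σ₀² + n/σ².
So 1/σ₀² = 1/7.6447 − 15/120.2 = 0.130810 − 0.124792 = 0.006018.
Hence σ₀² = 1/0.006018 ≈ 166.2.

σ₀² = 166.2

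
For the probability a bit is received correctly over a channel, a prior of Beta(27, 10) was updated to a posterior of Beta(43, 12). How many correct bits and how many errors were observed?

Under Beta–binomial conjugacy the posterior parameters are (α+s, β+f).
So s = 43 − 27 = 16 and f = 12 − 10 = 2.

16 correct bits and 2 errors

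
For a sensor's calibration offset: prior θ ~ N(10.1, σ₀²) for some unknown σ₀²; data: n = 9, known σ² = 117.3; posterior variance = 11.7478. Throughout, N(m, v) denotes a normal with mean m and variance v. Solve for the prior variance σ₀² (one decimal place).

Posterior precision equals prior precision plus data precision: 1/σ_n² = 1/σ₀² + n/σ².
So 1/σ₀² = 1/11.7478 − 9/117.3 = 0.085122 − 0.076726 = 0.008396.
Hence σ₀² = 1/0.008396 ≈ 119.1.

σ₀² = 119.1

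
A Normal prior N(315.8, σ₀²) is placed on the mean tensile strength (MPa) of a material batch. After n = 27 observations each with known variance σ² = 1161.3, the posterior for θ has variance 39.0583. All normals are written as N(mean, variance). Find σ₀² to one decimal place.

For the Normal–Normal model with known σ², precisions add: τ_n = τ₀ + n/σ².
So 1/σ₀² = 1/39.0583 − 27/1161.3 = 0.025603 − 0.023250 = 0.002353.
Hence σ₀² = 1/0.002353 ≈ 425.0.

σ₀² = 425.0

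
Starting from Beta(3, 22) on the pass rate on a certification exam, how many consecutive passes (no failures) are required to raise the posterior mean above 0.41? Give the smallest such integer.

After k passes and 0 failures the posterior is Beta(3+k, 22), with mean (3+k)/(3+22+k).
Set (3+k)/(25+k) > 0.41 and solve: k > (0.41·25 − 3)/(1 − 0.41) = 12.288.
The smallest integer exceeding 12.288 is 13.

k = 13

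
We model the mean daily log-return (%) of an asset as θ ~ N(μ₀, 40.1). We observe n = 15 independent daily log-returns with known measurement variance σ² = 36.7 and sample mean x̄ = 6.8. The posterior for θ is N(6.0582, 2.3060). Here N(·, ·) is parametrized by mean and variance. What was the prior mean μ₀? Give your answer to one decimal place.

With known observation variance, the Normal–Normal posterior has precision τ_n = τ₀ + n/σ² and mean μ_n = (τ₀μ₀ + (n/σ²)x̄)/τ_n.
Here τ₀ = 1/40.1 = 0.024938 and τ_data = 15/36.7 = 0.408719, so τ_n = 0.433657.
Rearranging for μ₀: μ₀ = (μ_n·τ_n − τ_data·x̄)/τ₀ = (6.0582·0.433657 − 0.408719·6.8) / 0.024938 = -0.152108/0.024938 ≈ -6.1.

μ₀ = -6.1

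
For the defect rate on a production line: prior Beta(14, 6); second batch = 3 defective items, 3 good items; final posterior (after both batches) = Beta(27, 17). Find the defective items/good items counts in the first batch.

Because Beta–binomial updating is additive in the counts, the combined data contributed (α_post−α_prior, β_post−β_prior) successes and failures.
Total across both batches: 27−14=13 defective items, 17−6=11 good items.
Subtract the second batch: 13−3=10 defective items and 11−3=8 good items.

10 defective items and 8 good items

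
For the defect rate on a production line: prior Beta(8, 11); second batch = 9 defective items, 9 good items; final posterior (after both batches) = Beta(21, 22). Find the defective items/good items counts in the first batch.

4 defective items and 2 good items

Because Beta–binomial updating is additive in the counts, the combined data contributed (α_post−α_prior, β_post−β_prior) successes and failures.
Total across both batches: 21−8=13 defective items, 22−11=11 good items.
Subtract the second batch: 13−9=4 defective items and 11−9=2 good items.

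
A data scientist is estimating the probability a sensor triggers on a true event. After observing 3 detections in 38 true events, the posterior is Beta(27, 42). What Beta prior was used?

Beta is conjugate to the binomial likelihood: posterior = Beta(a+s, b+f).
So a = 27 − 3 = 24 and b = 42 − 35 = 7.

Beta(24, 7)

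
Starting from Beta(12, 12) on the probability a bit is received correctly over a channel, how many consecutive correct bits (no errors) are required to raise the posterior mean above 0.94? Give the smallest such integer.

After k correct bits and 0 errors the posterior is Beta(12+k, 12), with mean (12+k)/(12+12+k).
Set (12+k)/(24+k) > 0.94 and solve: k > (0.94·24 − 12)/(1 − 0.94) = 176.000.
The smallest integer exceeding 176.000 is 177, and checking k=177: (189)/(201) = 0.9403 > 0.94.

k = 177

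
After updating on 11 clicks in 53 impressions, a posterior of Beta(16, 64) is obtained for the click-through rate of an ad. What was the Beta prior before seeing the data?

Beta is conjugate to the binomial likelihood: posterior = Beta(a+s, b+f).
Subtract the data counts: 16−11=5, 64−42=22.

Beta(5, 22)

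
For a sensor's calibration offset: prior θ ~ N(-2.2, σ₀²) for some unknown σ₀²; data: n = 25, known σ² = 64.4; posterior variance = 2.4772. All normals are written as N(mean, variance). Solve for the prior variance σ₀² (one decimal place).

Posterior precision equals prior precision plus data precision: 1/σ_n² = 1/σ₀² + n/σ².
So 1/σ₀² = 1/2.4772 − 25/64.4 = 0.403682 − 0.388199 = 0.015483.
Hence σ₀² = 1/0.015483 ≈ 64.6.

σ₀² = 64.6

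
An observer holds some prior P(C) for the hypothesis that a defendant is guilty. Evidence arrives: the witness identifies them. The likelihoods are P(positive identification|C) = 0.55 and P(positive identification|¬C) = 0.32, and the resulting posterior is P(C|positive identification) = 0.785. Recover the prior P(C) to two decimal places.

In odds form, posterior odds = prior odds × likelihood ratio, so prior odds = posterior odds ÷ LR.
Posterior odds = 0.785/(1−0.785) = 3.6512. LR = 0.55/0.32 = 1.7188.
Prior odds = 3.6512/1.7188 = 2.1243, so P(C) = 2.1243/(1+2.1243) ≈ 0.68.

P(C) = 0.68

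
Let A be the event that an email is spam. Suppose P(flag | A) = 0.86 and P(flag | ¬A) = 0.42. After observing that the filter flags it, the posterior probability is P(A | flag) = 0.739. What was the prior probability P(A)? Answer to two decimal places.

P(A) = 0.58

Bayes' rule in odds form gives O(A|E) = O(A)·[P(E|A)/P(E|¬A)], hence O(A) = O(A|E)/LR.
Posterior odds = 0.739/(1−0.739) = 2.8314. LR = 0.86/0.42 = 2.0476.
Prior odds = 2.8314/2.0476 = 1.3828, so P(A) = 1.3828/(1+1.3828) ≈ 0.58.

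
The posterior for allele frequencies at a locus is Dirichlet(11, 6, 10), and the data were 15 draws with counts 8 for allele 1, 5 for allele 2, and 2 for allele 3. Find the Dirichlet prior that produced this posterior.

For a Dirichlet(α) prior with multinomial counts c, the posterior is Dirichlet(α + c) componentwise.
Subtract each count from the matching posterior parameter: 11−8=3, 6−5=1, 10−2=8.

Dirichlet(3, 1, 8)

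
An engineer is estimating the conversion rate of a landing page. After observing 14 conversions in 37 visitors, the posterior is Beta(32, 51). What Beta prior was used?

Under Beta–binomial conjugacy the posterior parameters are (α+s, β+f).
Subtract the data counts: 32−14=18, 51−23=28.

Beta(18, 28)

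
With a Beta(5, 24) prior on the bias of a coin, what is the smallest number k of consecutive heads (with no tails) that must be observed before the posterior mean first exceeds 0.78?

After k heads and 0 tails the posterior is Beta(5+k, 24), with mean (5+k)/(5+24+k).
Set (5+k)/(29+k) > 0.78 and solve: k > (0.78·29 − 5)/(1 − 0.78) = 80.091.
The smallest integer exceeding 80.091 is 81.

k = 81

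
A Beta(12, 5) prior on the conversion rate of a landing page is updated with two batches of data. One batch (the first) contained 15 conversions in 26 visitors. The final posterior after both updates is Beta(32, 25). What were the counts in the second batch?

5 conversions and 9 bounces

Because Beta–binomial updating is additive in the counts, the combined data contributed (α_post−α_prior, β_post−β_prior) successes and failures.
Total across both batches: 32−12=20 conversions, 25−5=20 bounces.
Subtract the first batch: 20−15=5 conversions and 20−11=9 bounces.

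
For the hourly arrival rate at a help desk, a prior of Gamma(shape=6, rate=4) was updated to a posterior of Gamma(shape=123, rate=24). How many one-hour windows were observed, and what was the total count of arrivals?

n = 20 one-hour windows with total 117 arrivals

A Gamma(α, β) prior (rate parametrization) on a Poisson rate with n observations summing to S gives posterior Gamma(α+S, β+n).
Matching: Σxᵢ = 123 − 6 = 117 and n = 24 − 4 = 20.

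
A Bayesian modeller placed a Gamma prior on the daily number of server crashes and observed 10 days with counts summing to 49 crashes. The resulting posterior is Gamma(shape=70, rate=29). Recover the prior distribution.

Gamma(shape=21, rate=19)

A Gamma(α, β) prior (rate parametrization) on a Poisson rate with n observations summing to S gives posterior Gamma(α+S, β+n).
So α = 70 − 49 = 21 and β = 29 − 10 = 19.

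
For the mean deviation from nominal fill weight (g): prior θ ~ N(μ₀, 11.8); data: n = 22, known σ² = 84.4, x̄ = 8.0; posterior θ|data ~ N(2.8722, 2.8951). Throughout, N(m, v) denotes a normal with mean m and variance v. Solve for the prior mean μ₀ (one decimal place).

μ₀ = -12.9

With known observation variance, the Normal–Normal posterior has precision τ_n = τ₀ + n/σ² and mean μ_n = (τ₀μ₀ + (n/σ²)x̄)/τ_n.
Here τ₀ = 1/11.8 = 0.084746 and τ_data = 22/84.4 = 0.260664, so τ_n = 0.345410.
Rearranging for μ₀: μ₀ = (μ_n·τ_n − τ_data·x̄)/τ₀ = (2.8722·0.345410 − 0.260664·8.0) / 0.084746 = -1.093225/0.084746 ≈ -12.9.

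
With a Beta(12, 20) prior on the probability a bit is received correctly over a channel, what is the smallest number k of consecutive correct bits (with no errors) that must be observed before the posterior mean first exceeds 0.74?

After k correct bits and 0 errors the posterior is Beta(12+k, 20), with mean (12+k)/(12+20+k).
Set (12+k)/(32+k) > 0.74 and solve: k > (0.74·32 − 12)/(1 − 0.74) = 44.923.
The smallest integer exceeding 44.923 is 45, and checking k=45: (57)/(77) = 0.7403 > 0.74.

k = 45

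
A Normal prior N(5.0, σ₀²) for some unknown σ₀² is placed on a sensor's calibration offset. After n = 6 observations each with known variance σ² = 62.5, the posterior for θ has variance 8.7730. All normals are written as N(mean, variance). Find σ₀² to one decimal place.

Posterior precision equals prior precision plus data precision: 1/σ_n² = 1/σ₀² + n/σ².
So 1/σ₀² = 1/8.7730 − 6/62.5 = 0.113986 − 0.096000 = 0.017986.
Hence σ₀² = 1/0.017986 ≈ 55.6.

σ₀² = 55.6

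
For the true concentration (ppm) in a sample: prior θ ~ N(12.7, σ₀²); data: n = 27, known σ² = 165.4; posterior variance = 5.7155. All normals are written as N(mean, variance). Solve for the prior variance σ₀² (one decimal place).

Posterior precision equals prior precision plus data precision: 1/σ_n² = 1/σ₀² + n/σ².
So 1/σ₀² = 1/5.7155 − 27/165.4 = 0.174963 − 0.163241 = 0.011722.
Hence σ₀² = 1/0.011722 ≈ 85.3.

σ₀² = 85.3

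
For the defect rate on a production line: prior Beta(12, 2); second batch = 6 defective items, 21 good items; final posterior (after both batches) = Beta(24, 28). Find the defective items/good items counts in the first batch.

Sequential conjugate updates are equivalent to a single update on the pooled data, so total successes = posterior α − prior α and total failures = posterior β − prior β.
Total across both batches: 24−12=12 defective items, 28−2=26 good items.
Subtract the second batch: 12−6=6 defective items and 26−21=5 good items.

6 defective items and 5 good items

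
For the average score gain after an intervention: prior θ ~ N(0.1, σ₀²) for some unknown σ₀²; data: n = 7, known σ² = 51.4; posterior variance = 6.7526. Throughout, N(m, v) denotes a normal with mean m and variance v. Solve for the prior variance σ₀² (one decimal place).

Posterior precision equals prior precision plus data precision: 1/σ_n² = 1/σ₀² + n/σ².
So 1/σ₀² = 1/6.7526 − 7/51.4 = 0.148091 − 0.136187 = 0.011904.
Hence σ₀² = 1/0.011904 ≈ 84.0.

σ₀² = 84.0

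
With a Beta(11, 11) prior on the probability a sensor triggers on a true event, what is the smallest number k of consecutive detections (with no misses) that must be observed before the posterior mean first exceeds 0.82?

After k detections and 0 misses the posterior is Beta(11+k, 11), with mean (11+k)/(11+11+k).
Set (11+k)/(22+k) > 0.82 and solve: k > (0.82·22 − 11)/(1 − 0.82) = 39.111.
The smallest integer exceeding 39.111 is 40.

k = 40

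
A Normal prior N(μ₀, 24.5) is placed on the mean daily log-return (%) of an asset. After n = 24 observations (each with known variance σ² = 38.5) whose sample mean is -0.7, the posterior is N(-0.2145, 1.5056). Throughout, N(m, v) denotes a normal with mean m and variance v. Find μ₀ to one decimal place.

The posterior mean is a precision-weighted average: μ_n = (τ₀μ₀ + τ_data·x̄)/(τ₀+τ_data), with τ₀=1/σ₀² and τ_data=n/σ².
Here τ₀ = 1/24.5 = 0.040816 and τ_data = 24/38.5 = 0.623377, so τ_n = 0.664193.
Rearranging for μ₀: μ₀ = (μ_n·τ_n − τ_data·x̄)/τ₀ = (-0.2145·0.664193 − 0.623377·-0.7) / 0.040816 = 0.293895/0.040816 ≈ 7.2.

μ₀ = 7.2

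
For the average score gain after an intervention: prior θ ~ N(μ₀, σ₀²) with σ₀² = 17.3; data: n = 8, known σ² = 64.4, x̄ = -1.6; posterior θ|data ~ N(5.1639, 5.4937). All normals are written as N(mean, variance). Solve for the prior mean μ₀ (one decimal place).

The posterior mean is a precision-weighted average: μ_n = (τ₀μ₀ + τ_data·x̄)/(τ₀+τ_data), with τ₀=1/σ₀² and τ_data=n/σ².
Here τ₀ = 1/17.3 = 0.057803 and τ_data = 8/64.4 = 0.124224, so τ_n = 0.182027.
Rearranging for μ₀: μ₀ = (μ_n·τ_n − τ_data·x̄)/τ₀ = (5.1639·0.182027 − 0.124224·-1.6) / 0.057803 = 1.138728/0.057803 ≈ 19.7.

μ₀ = 19.7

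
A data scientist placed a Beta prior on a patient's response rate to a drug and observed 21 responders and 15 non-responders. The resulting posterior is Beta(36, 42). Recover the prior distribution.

Under Beta–binomial conjugacy the posterior parameters are (a+s, b+f).
Subtract the data counts: 36−21=15, 42−15=27.

Beta(15, 27)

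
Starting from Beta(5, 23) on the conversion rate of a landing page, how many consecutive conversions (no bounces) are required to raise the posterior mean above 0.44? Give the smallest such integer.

After k conversions and 0 bounces the posterior is Beta(5+k, 23), with mean (5+k)/(5+23+k).
Set (5+k)/(28+k) > 0.44 and solve: k > (0.44·28 − 5)/(1 − 0.44) = 13.071.
The smallest integer exceeding 13.071 is 14, and checking k=14: (19)/(42) = 0.4524 > 0.44.

k = 14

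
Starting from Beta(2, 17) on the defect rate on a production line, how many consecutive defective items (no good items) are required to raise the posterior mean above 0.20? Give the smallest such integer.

After k defective items and 0 good items the posterior is Beta(2+k, 17), with mean (2+k)/(2+17+k).
Set (2+k)/(19+k) > 0.20 and solve: k > (0.20·19 − 2)/(1 − 0.20) = 2.250.
The smallest integer exceeding 2.250 is 3, and checking k=3: (5)/(22) = 0.2273 > 0.20.

k = 3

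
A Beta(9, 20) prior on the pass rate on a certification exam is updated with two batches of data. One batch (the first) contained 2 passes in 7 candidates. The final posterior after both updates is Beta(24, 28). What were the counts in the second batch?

Sequential conjugate updates are equivalent to a single update on the pooled data, so total successes = posterior α − prior α and total failures = posterior β − prior β.
Total across both batches: 24−9=15 passes, 28−20=8 failures.
Subtract the first batch: 15−2=13 passes and 8−5=3 failures.

13 passes and 3 failures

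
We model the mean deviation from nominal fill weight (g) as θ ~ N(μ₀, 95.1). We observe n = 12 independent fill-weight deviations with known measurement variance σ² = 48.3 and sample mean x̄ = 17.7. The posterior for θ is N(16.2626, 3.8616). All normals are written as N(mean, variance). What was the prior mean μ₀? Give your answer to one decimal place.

μ₀ = -17.7

The posterior mean is a precision-weighted average: μ_n = (τ₀μ₀ + τ_data·x̄)/(τ₀+τ_data), with τ₀=1/σ₀² and τ_data=n/σ².
Here τ₀ = 1/95.1 = 0.010515 and τ_data = 12/48.3 = 0.248447, so τ_n = 0.258962.
Rearranging for μ₀: μ₀ = (μ_n·τ_n − τ_data·x̄)/τ₀ = (16.2626·0.258962 − 0.248447·17.7) / 0.010515 = -0.186116/0.010515 ≈ -17.7.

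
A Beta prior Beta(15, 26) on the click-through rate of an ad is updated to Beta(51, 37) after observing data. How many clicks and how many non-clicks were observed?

Under Beta–binomial conjugacy the posterior parameters are (α+s, β+f).
Match parameters: s=51−15=36, f=37−26=11.

36 clicks and 11 non-clicks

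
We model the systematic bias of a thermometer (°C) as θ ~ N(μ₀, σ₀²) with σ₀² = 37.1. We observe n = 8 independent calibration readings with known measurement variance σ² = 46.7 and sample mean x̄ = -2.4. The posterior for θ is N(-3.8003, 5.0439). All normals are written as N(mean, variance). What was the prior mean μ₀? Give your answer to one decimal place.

μ₀ = -12.7

With known observation variance, the Normal–Normal posterior has precision τ_n = τ₀ + n/σ² and mean μ_n = (τ₀μ₀ + (n/σ²)x̄)/τ_n.
Here τ₀ = 1/37.1 = 0.026954 and τ_data = 8/46.7 = 0.171306, so τ_n = 0.198260.
Rearranging for μ₀: μ₀ = (μ_n·τ_n − τ_data·x̄)/τ₀ = (-3.8003·0.198260 − 0.171306·-2.4) / 0.026954 = -0.342313/0.026954 ≈ -12.7.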